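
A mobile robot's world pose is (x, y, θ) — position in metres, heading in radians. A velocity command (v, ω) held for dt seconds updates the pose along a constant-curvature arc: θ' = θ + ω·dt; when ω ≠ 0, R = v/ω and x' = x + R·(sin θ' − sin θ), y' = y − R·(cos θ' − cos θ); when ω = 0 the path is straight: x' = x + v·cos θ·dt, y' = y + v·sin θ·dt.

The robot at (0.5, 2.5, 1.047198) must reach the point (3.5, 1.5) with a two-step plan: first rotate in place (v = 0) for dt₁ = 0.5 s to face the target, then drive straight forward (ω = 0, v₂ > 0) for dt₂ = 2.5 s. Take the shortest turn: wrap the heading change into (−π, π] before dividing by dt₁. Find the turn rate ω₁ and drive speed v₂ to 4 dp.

ω₁ = -2.7379, v₂ = 1.2649

heading to target = atan2(1.5−2.5, 3.5−0.5) = -0.3218
Δθ = wrap(-0.3218 − 1.0472) = -1.3689; ω₁ = Δθ/dt₁ = -2.7379
distance = √((3.5−0.5)² + (1.5−2.5)²) = 3.1623; v₂ = distance/dt₂ = 1.2649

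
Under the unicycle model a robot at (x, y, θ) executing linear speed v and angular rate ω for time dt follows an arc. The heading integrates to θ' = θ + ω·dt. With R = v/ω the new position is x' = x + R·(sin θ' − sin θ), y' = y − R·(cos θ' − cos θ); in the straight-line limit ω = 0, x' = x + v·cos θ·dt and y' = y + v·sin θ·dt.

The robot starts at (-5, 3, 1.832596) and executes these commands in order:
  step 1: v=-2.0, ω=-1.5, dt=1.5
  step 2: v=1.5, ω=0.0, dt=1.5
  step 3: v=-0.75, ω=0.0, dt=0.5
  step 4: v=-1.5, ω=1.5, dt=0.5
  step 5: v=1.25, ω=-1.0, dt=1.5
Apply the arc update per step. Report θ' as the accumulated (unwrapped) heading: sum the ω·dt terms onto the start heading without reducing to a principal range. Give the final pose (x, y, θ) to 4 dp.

(-4.2885, 0.0162, -1.1674)

step 1: θ'=-0.4174 (R=1.3333) → pose (-6.8284, 1.4360, -0.4174)
step 2: θ'=-0.4174 (straight) → pose (-4.7716, 0.5239, -0.4174)
step 3: θ'=-0.4174 (straight) → pose (-5.1144, 0.6759, -0.4174)
step 4: θ'=0.3326 (R=-1.0000) → pose (-5.8463, 0.7070, 0.3326)
step 5: θ'=-1.1674 (R=-1.2500) → pose (-4.2885, 0.0162, -1.1674)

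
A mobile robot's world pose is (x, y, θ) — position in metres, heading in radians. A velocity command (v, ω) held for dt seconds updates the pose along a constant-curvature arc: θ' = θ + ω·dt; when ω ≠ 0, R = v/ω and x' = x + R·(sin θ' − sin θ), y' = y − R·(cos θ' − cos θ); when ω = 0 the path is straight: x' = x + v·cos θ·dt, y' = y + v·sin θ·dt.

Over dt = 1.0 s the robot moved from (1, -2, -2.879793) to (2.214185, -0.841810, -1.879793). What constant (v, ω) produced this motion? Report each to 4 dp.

Δθ = -1.879793 − -2.879793 = 1.000000
ω = Δθ/dt = 1.000000/1.0 = 1.0000
R = Δx/(sin θ' − sin θ) = -1.7500
v = R·ω = -1.7500·1.0000 = -1.7500

v = -1.7500, ω = 1.0000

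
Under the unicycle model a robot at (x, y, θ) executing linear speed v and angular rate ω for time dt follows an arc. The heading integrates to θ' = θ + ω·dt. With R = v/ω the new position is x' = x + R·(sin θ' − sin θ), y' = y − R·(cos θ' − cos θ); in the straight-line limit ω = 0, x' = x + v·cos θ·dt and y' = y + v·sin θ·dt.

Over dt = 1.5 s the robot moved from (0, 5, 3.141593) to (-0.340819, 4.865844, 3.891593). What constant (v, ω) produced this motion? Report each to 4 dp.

v = 0.2500, ω = 0.5000

Δθ = 3.891593 − 3.141593 = 0.750000
ω = Δθ/dt = 0.750000/1.5 = 0.5000
R = Δx/(sin θ' − sin θ) = 0.5000
v = R·ω = 0.5000·0.5000 = 0.2500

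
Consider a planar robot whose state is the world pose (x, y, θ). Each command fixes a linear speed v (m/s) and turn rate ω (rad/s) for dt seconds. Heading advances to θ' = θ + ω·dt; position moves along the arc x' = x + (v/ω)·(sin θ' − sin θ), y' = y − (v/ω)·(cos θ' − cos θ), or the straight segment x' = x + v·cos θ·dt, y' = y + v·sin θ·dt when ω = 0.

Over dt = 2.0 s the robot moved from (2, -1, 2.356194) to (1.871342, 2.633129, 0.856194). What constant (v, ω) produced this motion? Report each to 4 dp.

v = 2.0000, ω = -0.7500

Δθ = 0.856194 − 2.356194 = -1.500000
ω = Δθ/dt = -1.500000/2.0 = -0.7500
R = −Δy/(cos θ' − cos θ) = -2.6667
v = R·ω = -2.6667·-0.7500 = 2.0000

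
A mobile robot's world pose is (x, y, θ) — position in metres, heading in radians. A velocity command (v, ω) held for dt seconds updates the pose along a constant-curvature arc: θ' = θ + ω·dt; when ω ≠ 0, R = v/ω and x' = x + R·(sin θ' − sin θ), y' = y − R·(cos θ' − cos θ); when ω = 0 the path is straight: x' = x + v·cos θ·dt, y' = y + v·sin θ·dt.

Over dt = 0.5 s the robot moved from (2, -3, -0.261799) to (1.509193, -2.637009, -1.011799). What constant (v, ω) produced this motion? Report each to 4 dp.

v = -1.2500, ω = -1.5000

Δθ = -1.011799 − -0.261799 = -0.750000
ω = Δθ/dt = -0.750000/0.5 = -1.5000
R = Δx/(sin θ' − sin θ) = 0.8333
v = R·ω = 0.8333·-1.5000 = -1.2500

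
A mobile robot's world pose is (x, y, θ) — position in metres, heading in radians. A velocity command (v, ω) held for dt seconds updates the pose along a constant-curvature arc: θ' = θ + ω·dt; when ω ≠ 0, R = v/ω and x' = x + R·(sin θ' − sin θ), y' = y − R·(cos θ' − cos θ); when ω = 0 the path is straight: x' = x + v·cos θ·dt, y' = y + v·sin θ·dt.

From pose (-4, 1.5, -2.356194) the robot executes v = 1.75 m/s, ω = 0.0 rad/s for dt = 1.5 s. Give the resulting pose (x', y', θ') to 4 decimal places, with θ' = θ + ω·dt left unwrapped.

(-5.8562, -0.3562, -2.3562)

θ' = -2.3562 + 0.0·1.5 = -2.3562
ω = 0 → straight: x' = -4 + 1.75·cos(-2.3562)·1.5 = -5.8562
y' = 1.5 + 1.75·sin(-2.3562)·1.5 = -0.3562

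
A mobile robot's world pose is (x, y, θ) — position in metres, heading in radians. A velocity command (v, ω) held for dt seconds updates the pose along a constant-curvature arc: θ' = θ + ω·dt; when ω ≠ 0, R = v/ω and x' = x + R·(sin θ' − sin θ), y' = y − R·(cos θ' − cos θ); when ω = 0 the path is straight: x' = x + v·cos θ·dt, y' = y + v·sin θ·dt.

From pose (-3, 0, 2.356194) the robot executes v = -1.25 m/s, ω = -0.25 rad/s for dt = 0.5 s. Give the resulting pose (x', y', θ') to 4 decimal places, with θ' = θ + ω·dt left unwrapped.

θ' = 2.3562 + -0.25·0.5 = 2.2312
R = v/ω = -1.25/-0.25 = 5.0000
x' = -3 + 5.0000·(sin 2.2312 − sin 2.3562) = -2.5868
y' = 0 − 5.0000·(cos 2.2312 − cos 2.3562) = -0.4684

(-2.5868, -0.4684, 2.2312)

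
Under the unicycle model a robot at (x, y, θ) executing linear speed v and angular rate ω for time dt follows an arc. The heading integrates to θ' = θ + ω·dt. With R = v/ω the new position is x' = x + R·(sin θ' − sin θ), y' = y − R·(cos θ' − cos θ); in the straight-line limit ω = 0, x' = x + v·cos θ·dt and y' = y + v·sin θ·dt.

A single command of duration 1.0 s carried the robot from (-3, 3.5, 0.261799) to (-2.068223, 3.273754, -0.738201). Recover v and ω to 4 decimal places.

v = 1.0000, ω = -1.0000

Δθ = -0.738201 − 0.261799 = -1.000000
ω = Δθ/dt = -1.000000/1.0 = -1.0000
R = Δx/(sin θ' − sin θ) = -1.0000
v = R·ω = -1.0000·-1.0000 = 1.0000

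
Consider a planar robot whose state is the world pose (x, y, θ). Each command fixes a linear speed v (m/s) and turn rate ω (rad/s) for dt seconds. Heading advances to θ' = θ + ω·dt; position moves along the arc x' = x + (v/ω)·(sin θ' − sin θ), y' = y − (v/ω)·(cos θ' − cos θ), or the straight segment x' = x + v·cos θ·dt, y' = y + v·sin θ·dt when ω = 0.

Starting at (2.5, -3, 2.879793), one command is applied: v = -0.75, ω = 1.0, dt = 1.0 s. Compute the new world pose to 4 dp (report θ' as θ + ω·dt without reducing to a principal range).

(3.1988, -2.8303, 3.8798)

θ' = 2.8798 + 1.0·1.0 = 3.8798
R = v/ω = -0.75/1.0 = -0.7500
x' = 2.5 + -0.7500·(sin 3.8798 − sin 2.8798) = 3.1988
y' = -3 − -0.7500·(cos 3.8798 − cos 2.8798) = -2.8303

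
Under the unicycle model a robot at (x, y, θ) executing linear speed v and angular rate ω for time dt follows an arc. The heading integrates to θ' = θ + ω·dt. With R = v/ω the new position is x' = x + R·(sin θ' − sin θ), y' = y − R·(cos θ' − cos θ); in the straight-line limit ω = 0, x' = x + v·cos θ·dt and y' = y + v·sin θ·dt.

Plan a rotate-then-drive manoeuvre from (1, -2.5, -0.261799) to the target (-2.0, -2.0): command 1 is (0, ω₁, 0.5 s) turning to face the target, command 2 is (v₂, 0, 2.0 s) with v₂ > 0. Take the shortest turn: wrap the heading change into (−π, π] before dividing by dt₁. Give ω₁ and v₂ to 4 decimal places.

heading to target = atan2(-2−-2.5, -2−1) = 2.9764
Δθ = wrap(2.9764 − -0.2618) = -3.0449; ω₁ = Δθ/dt₁ = -6.0899
distance = √((-2−1)² + (-2−-2.5)²) = 3.0414; v₂ = distance/dt₂ = 1.5207

ω₁ = -6.0899, v₂ = 1.5207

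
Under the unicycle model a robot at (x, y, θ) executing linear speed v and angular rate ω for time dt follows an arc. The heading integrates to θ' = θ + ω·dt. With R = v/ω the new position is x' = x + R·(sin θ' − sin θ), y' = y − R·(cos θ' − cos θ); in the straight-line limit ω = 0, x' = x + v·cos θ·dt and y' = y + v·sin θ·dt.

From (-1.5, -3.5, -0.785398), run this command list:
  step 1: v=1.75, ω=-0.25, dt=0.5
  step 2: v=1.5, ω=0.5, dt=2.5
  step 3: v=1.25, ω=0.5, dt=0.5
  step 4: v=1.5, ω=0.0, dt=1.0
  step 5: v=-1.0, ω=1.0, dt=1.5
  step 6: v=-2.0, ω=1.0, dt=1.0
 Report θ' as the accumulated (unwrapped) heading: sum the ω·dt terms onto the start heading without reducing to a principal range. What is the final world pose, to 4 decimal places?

(5.5716, -6.3634, 3.0896)

step 1: θ'=-0.9104 (R=-7.0000) → pose (-0.9215, -4.1557, -0.9104)
step 2: θ'=0.3396 (R=3.0000) → pose (2.4471, -5.1441, 0.3396)
step 3: θ'=0.5896 (R=2.5000) → pose (3.0044, -4.8648, 0.5896)
step 4: θ'=0.5896 (straight) → pose (4.2511, -4.0307, 0.5896)
step 5: θ'=2.0896 (R=-1.0000) → pose (3.9387, -5.3577, 2.0896)
step 6: θ'=3.0896 (R=-2.0000) → pose (5.5716, -6.3634, 3.0896)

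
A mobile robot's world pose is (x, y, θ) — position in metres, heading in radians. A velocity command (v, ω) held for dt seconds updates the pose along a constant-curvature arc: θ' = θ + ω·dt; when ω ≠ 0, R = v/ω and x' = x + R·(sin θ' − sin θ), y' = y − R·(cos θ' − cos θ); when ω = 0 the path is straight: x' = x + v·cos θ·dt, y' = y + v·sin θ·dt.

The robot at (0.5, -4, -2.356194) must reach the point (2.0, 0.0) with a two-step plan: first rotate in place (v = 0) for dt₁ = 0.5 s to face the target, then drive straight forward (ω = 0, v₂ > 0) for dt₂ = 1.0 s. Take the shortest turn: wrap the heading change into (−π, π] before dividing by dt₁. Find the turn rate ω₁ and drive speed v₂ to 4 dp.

heading to target = atan2(0−-4, 2−0.5) = 1.2120
Δθ = wrap(1.2120 − -2.3562) = -2.7150; ω₁ = Δθ/dt₁ = -5.4299
distance = √((2−0.5)² + (0−-4)²) = 4.2720; v₂ = distance/dt₂ = 4.2720

ω₁ = -5.4299, v₂ = 4.2720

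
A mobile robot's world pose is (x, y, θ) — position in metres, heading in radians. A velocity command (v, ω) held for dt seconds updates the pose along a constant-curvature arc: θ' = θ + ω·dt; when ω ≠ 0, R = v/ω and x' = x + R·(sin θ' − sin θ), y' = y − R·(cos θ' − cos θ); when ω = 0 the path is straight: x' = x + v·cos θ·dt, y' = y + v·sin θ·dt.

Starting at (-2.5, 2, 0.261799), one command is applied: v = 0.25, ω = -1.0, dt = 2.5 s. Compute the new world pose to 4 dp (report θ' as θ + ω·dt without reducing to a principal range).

θ' = 0.2618 + -1.0·2.5 = -2.2382
R = v/ω = 0.25/-1.0 = -0.2500
x' = -2.5 + -0.2500·(sin -2.2382 − sin 0.2618) = -2.2389
y' = 2 − -0.2500·(cos -2.2382 − cos 0.2618) = 1.6038

(-2.2389, 1.6038, -2.2382)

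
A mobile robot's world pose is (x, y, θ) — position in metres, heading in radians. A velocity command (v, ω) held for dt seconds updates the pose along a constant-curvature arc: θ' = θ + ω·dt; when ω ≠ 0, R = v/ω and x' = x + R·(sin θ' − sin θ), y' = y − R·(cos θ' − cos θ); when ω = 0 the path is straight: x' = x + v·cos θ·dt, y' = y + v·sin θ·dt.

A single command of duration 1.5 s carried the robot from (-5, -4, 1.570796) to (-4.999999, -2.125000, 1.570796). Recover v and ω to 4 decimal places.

Δθ = 1.570796 − 1.570796 = 0.000000
ω = Δθ/dt = 0.000000/1.5 = 0.0000
ω = 0 → v = (Δx·cos θ + Δy·sin θ)/dt = 1.2500

v = 1.2500, ω = 0.0000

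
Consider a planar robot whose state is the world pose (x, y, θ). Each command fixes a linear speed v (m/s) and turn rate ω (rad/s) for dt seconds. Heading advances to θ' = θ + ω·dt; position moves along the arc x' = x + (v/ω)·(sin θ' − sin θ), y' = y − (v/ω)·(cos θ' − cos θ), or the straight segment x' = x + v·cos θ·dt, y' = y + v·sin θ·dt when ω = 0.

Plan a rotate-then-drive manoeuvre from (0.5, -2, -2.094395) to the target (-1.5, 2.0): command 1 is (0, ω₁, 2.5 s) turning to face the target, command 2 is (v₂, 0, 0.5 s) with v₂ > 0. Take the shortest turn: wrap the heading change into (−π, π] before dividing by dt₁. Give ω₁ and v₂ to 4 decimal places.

heading to target = atan2(2−-2, -1.5−0.5) = 2.0344
Δθ = wrap(2.0344 − -2.0944) = -2.1543; ω₁ = Δθ/dt₁ = -0.8617
distance = √((-1.5−0.5)² + (2−-2)²) = 4.4721; v₂ = distance/dt₂ = 8.9443

ω₁ = -0.8617, v₂ = 8.9443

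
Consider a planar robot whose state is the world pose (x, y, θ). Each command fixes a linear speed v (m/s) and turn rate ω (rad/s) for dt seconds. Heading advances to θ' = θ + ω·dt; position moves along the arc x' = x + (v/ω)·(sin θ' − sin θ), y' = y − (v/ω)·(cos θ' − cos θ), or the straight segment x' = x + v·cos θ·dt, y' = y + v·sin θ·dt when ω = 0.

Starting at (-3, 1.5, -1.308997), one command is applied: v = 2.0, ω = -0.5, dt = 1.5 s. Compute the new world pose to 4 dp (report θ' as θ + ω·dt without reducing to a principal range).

(-3.3310, -1.4114, -2.0590)

θ' = -1.3090 + -0.5·1.5 = -2.0590
R = v/ω = 2.0/-0.5 = -4.0000
x' = -3 + -4.0000·(sin -2.0590 − sin -1.3090) = -3.3310
y' = 1.5 − -4.0000·(cos -2.0590 − cos -1.3090) = -1.4114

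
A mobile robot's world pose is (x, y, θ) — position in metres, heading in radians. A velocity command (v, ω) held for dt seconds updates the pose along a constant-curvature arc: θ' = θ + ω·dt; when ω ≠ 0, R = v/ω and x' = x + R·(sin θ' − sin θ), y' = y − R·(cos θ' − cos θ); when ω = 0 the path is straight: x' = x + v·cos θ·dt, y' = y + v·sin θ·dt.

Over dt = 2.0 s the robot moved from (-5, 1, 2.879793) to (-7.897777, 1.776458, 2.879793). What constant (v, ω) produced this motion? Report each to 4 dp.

v = 1.5000, ω = 0.0000

Δθ = 2.879793 − 2.879793 = 0.000000
ω = Δθ/dt = 0.000000/2.0 = 0.0000
ω = 0 → v = (Δx·cos θ + Δy·sin θ)/dt = 1.5000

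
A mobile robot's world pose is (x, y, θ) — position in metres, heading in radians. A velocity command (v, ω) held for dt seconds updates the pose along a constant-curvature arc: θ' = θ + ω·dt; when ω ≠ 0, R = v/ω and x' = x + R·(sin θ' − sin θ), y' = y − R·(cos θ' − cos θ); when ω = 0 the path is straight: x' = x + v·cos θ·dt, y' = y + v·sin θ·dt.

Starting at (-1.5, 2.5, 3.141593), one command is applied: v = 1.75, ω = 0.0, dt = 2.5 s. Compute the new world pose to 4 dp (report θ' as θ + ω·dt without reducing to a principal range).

(-5.8750, 2.5000, 3.1416)

θ' = 3.1416 + 0.0·2.5 = 3.1416
ω = 0 → straight: x' = -1.5 + 1.75·cos(3.1416)·2.5 = -5.8750
y' = 2.5 + 1.75·sin(3.1416)·2.5 = 2.5000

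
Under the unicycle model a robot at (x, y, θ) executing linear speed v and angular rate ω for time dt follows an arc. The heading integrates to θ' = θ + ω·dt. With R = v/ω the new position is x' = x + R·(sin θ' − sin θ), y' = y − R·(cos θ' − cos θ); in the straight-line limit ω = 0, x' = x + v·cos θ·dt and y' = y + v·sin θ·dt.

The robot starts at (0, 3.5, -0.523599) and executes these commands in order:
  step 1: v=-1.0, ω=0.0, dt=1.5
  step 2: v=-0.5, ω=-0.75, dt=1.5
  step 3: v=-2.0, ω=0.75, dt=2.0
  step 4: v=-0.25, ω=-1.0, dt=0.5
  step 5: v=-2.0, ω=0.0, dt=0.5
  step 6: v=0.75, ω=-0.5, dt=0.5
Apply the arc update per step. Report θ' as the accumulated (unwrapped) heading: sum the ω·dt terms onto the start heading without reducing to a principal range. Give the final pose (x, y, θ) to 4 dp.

step 1: θ'=-0.5236 (straight) → pose (-1.2990, 4.2500, -0.5236)
step 2: θ'=-1.6486 (R=0.6667) → pose (-1.6304, 4.8792, -1.6486)
step 3: θ'=-0.1486 (R=-2.6667) → pose (-3.8941, 7.7237, -0.1486)
step 4: θ'=-0.6486 (R=0.2500) → pose (-4.0082, 7.7717, -0.6486)
step 5: θ'=-0.6486 (straight) → pose (-4.8051, 8.3758, -0.6486)
step 6: θ'=-0.8986 (R=-1.5000) → pose (-4.5375, 8.1145, -0.8986)

(-4.5375, 8.1145, -0.8986)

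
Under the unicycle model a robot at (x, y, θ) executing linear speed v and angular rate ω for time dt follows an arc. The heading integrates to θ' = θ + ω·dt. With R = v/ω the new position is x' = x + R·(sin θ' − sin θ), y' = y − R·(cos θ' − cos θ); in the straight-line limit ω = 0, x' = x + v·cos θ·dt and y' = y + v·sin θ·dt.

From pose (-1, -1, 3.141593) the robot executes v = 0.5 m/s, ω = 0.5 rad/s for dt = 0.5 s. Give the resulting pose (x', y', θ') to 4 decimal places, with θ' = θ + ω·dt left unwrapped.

(-1.2474, -1.0311, 3.3916)

θ' = 3.1416 + 0.5·0.5 = 3.3916
R = v/ω = 0.5/0.5 = 1.0000
x' = -1 + 1.0000·(sin 3.3916 − sin 3.1416) = -1.2474
y' = -1 − 1.0000·(cos 3.3916 − cos 3.1416) = -1.0311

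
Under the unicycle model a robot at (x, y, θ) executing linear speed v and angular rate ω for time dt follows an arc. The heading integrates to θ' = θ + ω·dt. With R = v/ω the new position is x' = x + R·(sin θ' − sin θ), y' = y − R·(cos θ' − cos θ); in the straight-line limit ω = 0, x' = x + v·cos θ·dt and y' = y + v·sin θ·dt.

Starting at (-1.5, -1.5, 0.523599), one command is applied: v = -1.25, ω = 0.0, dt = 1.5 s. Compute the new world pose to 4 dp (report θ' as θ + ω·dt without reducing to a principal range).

(-3.1238, -2.4375, 0.5236)

θ' = 0.5236 + 0.0·1.5 = 0.5236
ω = 0 → straight: x' = -1.5 + -1.25·cos(0.5236)·1.5 = -3.1238
y' = -1.5 + -1.25·sin(0.5236)·1.5 = -2.4375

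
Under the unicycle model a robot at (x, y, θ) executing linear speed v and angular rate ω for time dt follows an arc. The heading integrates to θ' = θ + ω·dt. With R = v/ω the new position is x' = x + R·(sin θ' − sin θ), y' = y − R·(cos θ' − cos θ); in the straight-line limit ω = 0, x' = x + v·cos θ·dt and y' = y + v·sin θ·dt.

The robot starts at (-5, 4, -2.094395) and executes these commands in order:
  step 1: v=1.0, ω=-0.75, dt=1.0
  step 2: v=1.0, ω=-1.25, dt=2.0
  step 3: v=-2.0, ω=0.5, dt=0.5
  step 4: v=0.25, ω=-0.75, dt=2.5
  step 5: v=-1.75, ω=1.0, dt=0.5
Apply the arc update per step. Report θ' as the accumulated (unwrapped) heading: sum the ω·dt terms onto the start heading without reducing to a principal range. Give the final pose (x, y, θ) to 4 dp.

(-7.3926, 4.2569, -6.4694)

step 1: θ'=-2.8444 (R=-1.3333) → pose (-5.7642, 3.3918, -2.8444)
step 2: θ'=-5.3444 (R=-0.8000) → pose (-6.6440, 4.6293, -5.3444)
step 3: θ'=-5.0944 (R=-4.0000) → pose (-7.1283, 3.7574, -5.0944)
step 4: θ'=-6.9694 (R=-0.3333) → pose (-6.6078, 3.8910, -6.9694)
step 5: θ'=-6.4694 (R=-1.7500) → pose (-7.3926, 4.2569, -6.4694)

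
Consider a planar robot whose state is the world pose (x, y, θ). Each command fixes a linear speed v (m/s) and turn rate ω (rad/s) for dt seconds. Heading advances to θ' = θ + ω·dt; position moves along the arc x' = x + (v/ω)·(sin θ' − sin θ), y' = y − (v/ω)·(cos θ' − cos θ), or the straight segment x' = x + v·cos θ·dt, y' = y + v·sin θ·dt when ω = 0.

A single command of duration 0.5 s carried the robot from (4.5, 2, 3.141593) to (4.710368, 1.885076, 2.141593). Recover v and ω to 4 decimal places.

v = -0.5000, ω = -2.0000

Δθ = 2.141593 − 3.141593 = -1.000000
ω = Δθ/dt = -1.000000/0.5 = -2.0000
R = Δx/(sin θ' − sin θ) = 0.2500
v = R·ω = 0.2500·-2.0000 = -0.5000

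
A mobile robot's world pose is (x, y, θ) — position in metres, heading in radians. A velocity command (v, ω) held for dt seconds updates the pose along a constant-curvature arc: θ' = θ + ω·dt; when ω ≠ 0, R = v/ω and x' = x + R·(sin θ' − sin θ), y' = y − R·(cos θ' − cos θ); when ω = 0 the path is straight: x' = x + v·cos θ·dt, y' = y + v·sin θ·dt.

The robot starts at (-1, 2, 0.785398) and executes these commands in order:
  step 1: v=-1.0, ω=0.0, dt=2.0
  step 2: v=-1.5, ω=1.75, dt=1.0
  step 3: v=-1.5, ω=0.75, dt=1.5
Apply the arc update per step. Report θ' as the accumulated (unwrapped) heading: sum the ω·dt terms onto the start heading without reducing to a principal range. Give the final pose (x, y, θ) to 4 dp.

step 1: θ'=0.7854 (straight) → pose (-2.4142, 0.5858, 0.7854)
step 2: θ'=2.5354 (R=-0.8571) → pose (-2.2965, -0.7247, 2.5354)
step 3: θ'=3.6604 (R=-2.0000) → pose (-0.1653, -0.8179, 3.6604)

(-0.1653, -0.8179, 3.6604)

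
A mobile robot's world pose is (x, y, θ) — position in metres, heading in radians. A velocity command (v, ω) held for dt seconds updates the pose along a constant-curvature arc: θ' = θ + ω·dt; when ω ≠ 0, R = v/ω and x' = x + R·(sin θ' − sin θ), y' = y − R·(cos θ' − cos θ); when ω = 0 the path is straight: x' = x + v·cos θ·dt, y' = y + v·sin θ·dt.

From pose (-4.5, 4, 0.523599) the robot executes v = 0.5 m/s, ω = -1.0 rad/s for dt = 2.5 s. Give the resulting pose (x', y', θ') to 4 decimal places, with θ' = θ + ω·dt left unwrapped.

θ' = 0.5236 + -1.0·2.5 = -1.9764
R = v/ω = 0.5/-1.0 = -0.5000
x' = -4.5 + -0.5000·(sin -1.9764 − sin 0.5236) = -3.7906
y' = 4 − -0.5000·(cos -1.9764 − cos 0.5236) = 3.3697

(-3.7906, 3.3697, -1.9764)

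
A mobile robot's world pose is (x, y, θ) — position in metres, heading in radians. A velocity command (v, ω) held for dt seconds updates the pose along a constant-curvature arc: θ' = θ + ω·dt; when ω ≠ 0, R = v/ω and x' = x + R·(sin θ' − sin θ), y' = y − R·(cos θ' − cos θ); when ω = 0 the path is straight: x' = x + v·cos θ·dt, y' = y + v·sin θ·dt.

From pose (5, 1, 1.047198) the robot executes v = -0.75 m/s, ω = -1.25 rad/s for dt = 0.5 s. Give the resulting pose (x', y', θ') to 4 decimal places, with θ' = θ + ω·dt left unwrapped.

(4.7262, 0.7527, 0.4222)

θ' = 1.0472 + -1.25·0.5 = 0.4222
R = v/ω = -0.75/-1.25 = 0.6000
x' = 5 + 0.6000·(sin 0.4222 − sin 1.0472) = 4.7262
y' = 1 − 0.6000·(cos 0.4222 − cos 1.0472) = 0.7527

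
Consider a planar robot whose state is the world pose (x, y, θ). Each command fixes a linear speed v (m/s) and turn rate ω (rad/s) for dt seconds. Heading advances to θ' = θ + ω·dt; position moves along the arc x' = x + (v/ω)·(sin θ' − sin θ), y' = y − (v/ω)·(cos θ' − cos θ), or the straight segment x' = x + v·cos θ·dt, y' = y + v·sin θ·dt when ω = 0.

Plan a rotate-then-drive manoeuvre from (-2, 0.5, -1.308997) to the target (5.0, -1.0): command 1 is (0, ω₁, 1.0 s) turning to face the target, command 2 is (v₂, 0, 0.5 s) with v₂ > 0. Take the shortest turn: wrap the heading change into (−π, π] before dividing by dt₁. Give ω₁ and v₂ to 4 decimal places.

ω₁ = 1.0979, v₂ = 14.3178

heading to target = atan2(-1−0.5, 5−-2) = -0.2111
Δθ = wrap(-0.2111 − -1.3090) = 1.0979; ω₁ = Δθ/dt₁ = 1.0979
distance = √((5−-2)² + (-1−0.5)²) = 7.1589; v₂ = distance/dt₂ = 14.3178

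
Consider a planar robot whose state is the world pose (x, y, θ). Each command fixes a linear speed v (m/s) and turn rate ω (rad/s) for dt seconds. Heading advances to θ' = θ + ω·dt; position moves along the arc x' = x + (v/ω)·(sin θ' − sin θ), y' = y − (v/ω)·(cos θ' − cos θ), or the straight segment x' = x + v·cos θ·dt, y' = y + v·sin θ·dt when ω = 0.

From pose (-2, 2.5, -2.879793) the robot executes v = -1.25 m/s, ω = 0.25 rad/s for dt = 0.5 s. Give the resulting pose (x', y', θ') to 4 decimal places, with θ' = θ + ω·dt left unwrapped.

θ' = -2.8798 + 0.25·0.5 = -2.7548
R = v/ω = -1.25/0.25 = -5.0000
x' = -2 + -5.0000·(sin -2.7548 − sin -2.8798) = -1.4080
y' = 2.5 − -5.0000·(cos -2.7548 − cos -2.8798) = 2.6990

(-1.4080, 2.6990, -2.7548)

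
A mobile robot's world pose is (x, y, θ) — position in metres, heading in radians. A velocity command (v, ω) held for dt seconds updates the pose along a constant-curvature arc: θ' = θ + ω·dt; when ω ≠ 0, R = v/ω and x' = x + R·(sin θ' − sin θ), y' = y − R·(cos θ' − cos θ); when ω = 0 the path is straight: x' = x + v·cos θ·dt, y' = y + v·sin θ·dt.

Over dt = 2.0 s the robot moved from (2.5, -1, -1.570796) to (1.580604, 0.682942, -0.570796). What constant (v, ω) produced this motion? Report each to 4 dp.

v = -1.0000, ω = 0.5000

Δθ = -0.570796 − -1.570796 = 1.000000
ω = Δθ/dt = 1.000000/2.0 = 0.5000
R = −Δy/(cos θ' − cos θ) = -2.0000
v = R·ω = -2.0000·0.5000 = -1.0000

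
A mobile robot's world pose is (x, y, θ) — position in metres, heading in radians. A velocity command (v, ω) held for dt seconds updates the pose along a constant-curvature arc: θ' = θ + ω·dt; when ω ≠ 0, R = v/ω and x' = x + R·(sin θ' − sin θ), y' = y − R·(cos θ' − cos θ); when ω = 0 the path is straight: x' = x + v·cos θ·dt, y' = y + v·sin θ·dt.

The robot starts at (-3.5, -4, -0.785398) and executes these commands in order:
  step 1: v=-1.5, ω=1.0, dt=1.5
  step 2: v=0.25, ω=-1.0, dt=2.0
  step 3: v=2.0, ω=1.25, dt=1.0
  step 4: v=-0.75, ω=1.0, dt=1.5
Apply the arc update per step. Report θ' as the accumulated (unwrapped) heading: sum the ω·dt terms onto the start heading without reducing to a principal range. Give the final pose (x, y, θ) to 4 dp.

(-4.4336, -5.8647, 1.4646)

step 1: θ'=0.7146 (R=-1.5000) → pose (-5.5436, -3.9276, 0.7146)
step 2: θ'=-1.2854 (R=-0.2500) → pose (-5.1399, -4.0461, -1.2854)
step 3: θ'=-0.0354 (R=1.6000) → pose (-3.6613, -5.1946, -0.0354)
step 4: θ'=1.4646 (R=-0.7500) → pose (-4.4336, -5.8647, 1.4646)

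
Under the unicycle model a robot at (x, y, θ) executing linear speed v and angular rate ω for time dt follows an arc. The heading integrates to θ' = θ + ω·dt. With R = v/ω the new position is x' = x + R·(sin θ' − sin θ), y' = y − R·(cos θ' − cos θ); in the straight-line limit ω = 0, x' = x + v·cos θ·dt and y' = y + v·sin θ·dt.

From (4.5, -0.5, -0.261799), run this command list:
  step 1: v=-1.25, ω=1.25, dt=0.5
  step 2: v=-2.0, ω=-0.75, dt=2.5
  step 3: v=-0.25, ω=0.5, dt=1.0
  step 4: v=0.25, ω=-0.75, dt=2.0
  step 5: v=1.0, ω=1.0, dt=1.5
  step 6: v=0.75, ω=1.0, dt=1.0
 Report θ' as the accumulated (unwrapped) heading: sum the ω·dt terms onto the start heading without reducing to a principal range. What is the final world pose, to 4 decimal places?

(0.4832, -0.0968, -0.0118)

step 1: θ'=0.3632 (R=-1.0000) → pose (3.8859, -0.5312, 0.3632)
step 2: θ'=-1.5118 (R=2.6667) → pose (0.2765, 1.8043, -1.5118)
step 3: θ'=-1.0118 (R=-0.5000) → pose (0.2013, 2.0400, -1.0118)
step 4: θ'=-2.5118 (R=-0.3333) → pose (0.1150, 1.5938, -2.5118)
step 5: θ'=-1.0118 (R=1.0000) → pose (-0.1438, 0.2553, -1.0118)
step 6: θ'=-0.0118 (R=0.7500) → pose (0.4832, -0.0968, -0.0118)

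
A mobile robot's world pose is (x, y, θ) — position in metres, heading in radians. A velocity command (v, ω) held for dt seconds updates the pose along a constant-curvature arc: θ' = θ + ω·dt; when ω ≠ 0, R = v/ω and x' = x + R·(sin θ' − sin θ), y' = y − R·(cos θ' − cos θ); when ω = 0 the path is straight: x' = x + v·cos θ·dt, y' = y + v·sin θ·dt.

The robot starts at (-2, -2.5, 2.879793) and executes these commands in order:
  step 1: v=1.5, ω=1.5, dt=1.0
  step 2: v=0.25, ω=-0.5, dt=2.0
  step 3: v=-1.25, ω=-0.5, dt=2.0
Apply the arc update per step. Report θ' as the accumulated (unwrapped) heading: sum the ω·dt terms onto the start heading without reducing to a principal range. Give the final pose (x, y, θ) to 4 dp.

(-1.2432, -4.0825, 2.3798)

step 1: θ'=4.3798 (R=1.0000) → pose (-3.2040, -3.1394, 4.3798)
step 2: θ'=3.3798 (R=-0.5000) → pose (-3.5586, -3.4621, 3.3798)
step 3: θ'=2.3798 (R=2.5000) → pose (-1.2432, -4.0825, 2.3798)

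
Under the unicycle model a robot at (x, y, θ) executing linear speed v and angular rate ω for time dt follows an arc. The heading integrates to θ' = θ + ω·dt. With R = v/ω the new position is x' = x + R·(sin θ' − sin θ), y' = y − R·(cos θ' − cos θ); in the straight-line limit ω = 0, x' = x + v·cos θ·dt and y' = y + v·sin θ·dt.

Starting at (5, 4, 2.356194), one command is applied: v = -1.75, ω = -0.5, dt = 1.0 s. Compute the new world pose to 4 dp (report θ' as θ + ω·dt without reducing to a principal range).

θ' = 2.3562 + -0.5·1.0 = 1.8562
R = v/ω = -1.75/-0.5 = 3.5000
x' = 5 + 3.5000·(sin 1.8562 − sin 2.3562) = 5.8835
y' = 4 − 3.5000·(cos 1.8562 − cos 2.3562) = 2.5105

(5.8835, 2.5105, 1.8562)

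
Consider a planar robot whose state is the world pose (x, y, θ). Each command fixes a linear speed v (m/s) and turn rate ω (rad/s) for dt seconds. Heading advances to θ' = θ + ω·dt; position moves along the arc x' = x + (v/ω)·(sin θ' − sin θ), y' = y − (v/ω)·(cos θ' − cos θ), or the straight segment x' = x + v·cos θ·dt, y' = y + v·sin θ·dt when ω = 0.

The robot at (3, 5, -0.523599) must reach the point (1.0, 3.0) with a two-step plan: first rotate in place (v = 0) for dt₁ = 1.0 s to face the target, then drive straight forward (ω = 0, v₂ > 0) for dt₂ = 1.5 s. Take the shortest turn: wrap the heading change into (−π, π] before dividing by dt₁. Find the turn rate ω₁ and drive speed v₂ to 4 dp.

heading to target = atan2(3−5, 1−3) = -2.3562
Δθ = wrap(-2.3562 − -0.5236) = -1.8326; ω₁ = Δθ/dt₁ = -1.8326
distance = √((1−3)² + (3−5)²) = 2.8284; v₂ = distance/dt₂ = 1.8856

ω₁ = -1.8326, v₂ = 1.8856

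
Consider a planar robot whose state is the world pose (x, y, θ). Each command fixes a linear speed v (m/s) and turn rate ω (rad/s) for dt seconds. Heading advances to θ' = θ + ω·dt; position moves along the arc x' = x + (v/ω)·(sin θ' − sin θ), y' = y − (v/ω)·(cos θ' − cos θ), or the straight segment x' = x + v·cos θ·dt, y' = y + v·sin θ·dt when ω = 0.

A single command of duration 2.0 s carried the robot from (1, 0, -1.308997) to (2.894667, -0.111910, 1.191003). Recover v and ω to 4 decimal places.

Δθ = 1.191003 − -1.308997 = 2.500000
ω = Δθ/dt = 2.500000/2.0 = 1.2500
R = Δx/(sin θ' − sin θ) = 1.0000
v = R·ω = 1.0000·1.2500 = 1.2500

v = 1.2500, ω = 1.2500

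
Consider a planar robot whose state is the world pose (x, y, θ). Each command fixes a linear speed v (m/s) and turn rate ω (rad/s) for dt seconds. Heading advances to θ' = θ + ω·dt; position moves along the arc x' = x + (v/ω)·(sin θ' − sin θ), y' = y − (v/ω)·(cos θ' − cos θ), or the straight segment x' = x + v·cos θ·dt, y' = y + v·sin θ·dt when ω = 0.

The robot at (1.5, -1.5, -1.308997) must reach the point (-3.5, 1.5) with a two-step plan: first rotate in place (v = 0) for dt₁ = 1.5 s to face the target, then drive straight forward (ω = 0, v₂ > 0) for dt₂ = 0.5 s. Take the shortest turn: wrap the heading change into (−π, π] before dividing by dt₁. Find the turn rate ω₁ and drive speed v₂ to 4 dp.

heading to target = atan2(1.5−-1.5, -3.5−1.5) = 2.6012
Δθ = wrap(2.6012 − -1.3090) = -2.3730; ω₁ = Δθ/dt₁ = -1.5820
distance = √((-3.5−1.5)² + (1.5−-1.5)²) = 5.8310; v₂ = distance/dt₂ = 11.6619

ω₁ = -1.5820, v₂ = 11.6619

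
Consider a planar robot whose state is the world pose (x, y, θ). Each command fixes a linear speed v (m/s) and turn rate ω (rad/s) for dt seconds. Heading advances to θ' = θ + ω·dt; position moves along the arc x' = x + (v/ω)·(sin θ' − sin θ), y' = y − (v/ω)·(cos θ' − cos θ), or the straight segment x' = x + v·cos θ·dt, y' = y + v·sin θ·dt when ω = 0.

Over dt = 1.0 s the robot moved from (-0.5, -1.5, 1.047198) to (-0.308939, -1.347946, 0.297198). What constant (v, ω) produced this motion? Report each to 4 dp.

Δθ = 0.297198 − 1.047198 = -0.750000
ω = Δθ/dt = -0.750000/1.0 = -0.7500
R = Δx/(sin θ' − sin θ) = -0.3333
v = R·ω = -0.3333·-0.7500 = 0.2500

v = 0.2500, ω = -0.7500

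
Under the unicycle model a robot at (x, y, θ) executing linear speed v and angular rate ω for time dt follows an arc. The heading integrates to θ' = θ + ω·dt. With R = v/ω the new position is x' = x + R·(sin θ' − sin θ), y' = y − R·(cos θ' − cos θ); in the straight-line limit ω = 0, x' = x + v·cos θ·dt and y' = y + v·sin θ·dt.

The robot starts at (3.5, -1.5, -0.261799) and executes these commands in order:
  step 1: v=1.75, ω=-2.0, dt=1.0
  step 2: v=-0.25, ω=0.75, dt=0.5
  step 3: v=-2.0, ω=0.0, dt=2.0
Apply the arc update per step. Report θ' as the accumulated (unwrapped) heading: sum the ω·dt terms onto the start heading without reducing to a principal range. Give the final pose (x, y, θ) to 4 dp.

step 1: θ'=-2.2618 (R=-0.8750) → pose (3.9478, -2.9028, -2.2618)
step 2: θ'=-1.8868 (R=-0.3333) → pose (4.0078, -2.7940, -1.8868)
step 3: θ'=-1.8868 (straight) → pose (5.2509, 1.0080, -1.8868)

(5.2509, 1.0080, -1.8868)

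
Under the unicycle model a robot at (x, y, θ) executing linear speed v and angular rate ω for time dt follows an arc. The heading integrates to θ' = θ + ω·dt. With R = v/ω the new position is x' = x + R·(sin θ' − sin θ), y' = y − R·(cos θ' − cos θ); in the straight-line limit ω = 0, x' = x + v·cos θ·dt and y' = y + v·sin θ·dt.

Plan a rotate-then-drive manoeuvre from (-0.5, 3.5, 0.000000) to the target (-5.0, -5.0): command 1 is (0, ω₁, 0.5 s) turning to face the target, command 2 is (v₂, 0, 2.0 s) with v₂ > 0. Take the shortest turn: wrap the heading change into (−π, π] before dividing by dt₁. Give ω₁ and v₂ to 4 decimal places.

heading to target = atan2(-5−3.5, -5−-0.5) = -2.0577
Δθ = wrap(-2.0577 − 0.0000) = -2.0577; ω₁ = Δθ/dt₁ = -4.1154
distance = √((-5−-0.5)² + (-5−3.5)²) = 9.6177; v₂ = distance/dt₂ = 4.8088

ω₁ = -4.1154, v₂ = 4.8088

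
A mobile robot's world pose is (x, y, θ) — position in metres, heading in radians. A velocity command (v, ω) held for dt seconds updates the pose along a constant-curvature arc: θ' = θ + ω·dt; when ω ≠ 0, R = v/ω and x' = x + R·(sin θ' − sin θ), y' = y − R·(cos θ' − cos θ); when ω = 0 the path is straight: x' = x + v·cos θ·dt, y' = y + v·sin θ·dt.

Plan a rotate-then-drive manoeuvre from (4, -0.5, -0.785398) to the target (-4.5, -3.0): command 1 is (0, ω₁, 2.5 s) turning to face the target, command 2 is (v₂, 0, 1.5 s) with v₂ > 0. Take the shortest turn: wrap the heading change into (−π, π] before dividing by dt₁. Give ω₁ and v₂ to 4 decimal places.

heading to target = atan2(-3−-0.5, -4.5−4) = -2.8555
Δθ = wrap(-2.8555 − -0.7854) = -2.0701; ω₁ = Δθ/dt₁ = -0.8281
distance = √((-4.5−4)² + (-3−-0.5)²) = 8.8600; v₂ = distance/dt₂ = 5.9067

ω₁ = -0.8281, v₂ = 5.9067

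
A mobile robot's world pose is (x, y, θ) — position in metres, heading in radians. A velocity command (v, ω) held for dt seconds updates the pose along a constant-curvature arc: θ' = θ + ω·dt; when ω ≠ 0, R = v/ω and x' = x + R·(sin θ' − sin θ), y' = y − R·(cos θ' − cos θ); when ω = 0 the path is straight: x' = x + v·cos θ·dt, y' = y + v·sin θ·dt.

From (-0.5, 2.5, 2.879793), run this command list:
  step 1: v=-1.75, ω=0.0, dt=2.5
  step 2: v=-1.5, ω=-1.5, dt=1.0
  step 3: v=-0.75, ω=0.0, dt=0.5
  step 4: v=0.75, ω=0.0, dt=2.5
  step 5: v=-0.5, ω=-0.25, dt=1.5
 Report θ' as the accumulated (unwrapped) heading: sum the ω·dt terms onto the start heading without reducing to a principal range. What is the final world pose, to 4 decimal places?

(4.4582, 0.9918, 1.0048)

step 1: θ'=2.8798 (straight) → pose (3.7259, 1.3677, 2.8798)
step 2: θ'=1.3798 (R=1.0000) → pose (4.4489, 0.2119, 1.3798)
step 3: θ'=1.3798 (straight) → pose (4.3777, -0.1563, 1.3798)
step 4: θ'=1.3798 (straight) → pose (4.7337, 1.6846, 1.3798)
step 5: θ'=1.0048 (R=2.0000) → pose (4.4582, 0.9918, 1.0048)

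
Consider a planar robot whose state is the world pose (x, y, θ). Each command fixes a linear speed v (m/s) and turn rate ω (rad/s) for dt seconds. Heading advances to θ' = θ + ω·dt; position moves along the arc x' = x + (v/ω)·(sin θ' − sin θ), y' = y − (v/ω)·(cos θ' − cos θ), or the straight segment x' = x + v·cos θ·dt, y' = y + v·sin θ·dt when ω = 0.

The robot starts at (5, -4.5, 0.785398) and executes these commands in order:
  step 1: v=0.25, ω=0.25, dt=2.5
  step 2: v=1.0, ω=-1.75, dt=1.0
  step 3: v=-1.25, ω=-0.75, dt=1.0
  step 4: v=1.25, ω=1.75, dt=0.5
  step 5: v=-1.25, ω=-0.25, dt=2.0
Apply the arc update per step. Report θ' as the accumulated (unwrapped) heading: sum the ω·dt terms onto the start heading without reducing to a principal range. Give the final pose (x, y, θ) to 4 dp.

(3.3816, -1.9638, -0.7146)

step 1: θ'=1.4104 (R=1.0000) → pose (5.2801, -3.9526, 1.4104)
step 2: θ'=-0.3396 (R=-0.5714) → pose (6.0345, -3.5051, -0.3396)
step 3: θ'=-1.0896 (R=1.6667) → pose (5.1123, -2.7050, -1.0896)
step 4: θ'=-0.2146 (R=0.7143) → pose (5.5933, -3.0723, -0.2146)
step 5: θ'=-0.7146 (R=5.0000) → pose (3.3816, -1.9638, -0.7146)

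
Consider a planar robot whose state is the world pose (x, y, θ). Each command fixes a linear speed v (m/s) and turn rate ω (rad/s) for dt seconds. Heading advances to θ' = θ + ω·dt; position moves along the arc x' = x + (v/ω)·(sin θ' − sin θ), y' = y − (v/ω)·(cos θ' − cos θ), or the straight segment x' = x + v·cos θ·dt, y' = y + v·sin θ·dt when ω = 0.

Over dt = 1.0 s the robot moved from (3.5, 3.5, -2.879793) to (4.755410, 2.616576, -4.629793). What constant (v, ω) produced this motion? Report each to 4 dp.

Δθ = -4.629793 − -2.879793 = -1.750000
ω = Δθ/dt = -1.750000/1.0 = -1.7500
R = Δx/(sin θ' − sin θ) = 1.0000
v = R·ω = 1.0000·-1.7500 = -1.7500

v = -1.7500, ω = -1.7500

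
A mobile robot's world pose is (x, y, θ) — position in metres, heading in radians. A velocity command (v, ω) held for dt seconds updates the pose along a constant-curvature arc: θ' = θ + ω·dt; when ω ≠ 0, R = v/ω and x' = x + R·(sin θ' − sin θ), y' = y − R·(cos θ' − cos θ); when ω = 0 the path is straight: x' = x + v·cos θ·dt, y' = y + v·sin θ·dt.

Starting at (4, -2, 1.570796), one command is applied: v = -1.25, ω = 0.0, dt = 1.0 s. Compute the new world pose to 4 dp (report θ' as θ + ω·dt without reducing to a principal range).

(4.0000, -3.2500, 1.5708)

θ' = 1.5708 + 0.0·1.0 = 1.5708
ω = 0 → straight: x' = 4 + -1.25·cos(1.5708)·1.0 = 4.0000
y' = -2 + -1.25·sin(1.5708)·1.0 = -3.2500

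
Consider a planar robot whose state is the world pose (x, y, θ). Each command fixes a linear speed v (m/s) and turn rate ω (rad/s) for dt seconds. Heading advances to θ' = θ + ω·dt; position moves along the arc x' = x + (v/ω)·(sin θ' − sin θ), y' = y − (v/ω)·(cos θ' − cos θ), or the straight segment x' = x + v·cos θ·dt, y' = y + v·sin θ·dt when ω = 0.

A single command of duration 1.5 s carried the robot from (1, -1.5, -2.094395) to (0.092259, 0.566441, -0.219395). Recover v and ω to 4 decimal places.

Δθ = -0.219395 − -2.094395 = 1.875000
ω = Δθ/dt = 1.875000/1.5 = 1.2500
R = −Δy/(cos θ' − cos θ) = -1.4000
v = R·ω = -1.4000·1.2500 = -1.7500

v = -1.7500, ω = 1.2500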